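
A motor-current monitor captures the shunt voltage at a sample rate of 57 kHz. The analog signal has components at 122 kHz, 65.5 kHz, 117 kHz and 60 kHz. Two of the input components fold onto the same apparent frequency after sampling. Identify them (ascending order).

fs/2 = 28.5 kHz.
122 kHz mod fs = 8 kHz.
8 kHz ≤ fs/2 = 28.5 kHz, appears at 8 kHz.
65.5 kHz mod fs = 8.5 kHz.
8.5 kHz ≤ fs/2 = 28.5 kHz, appears at 8.5 kHz.
117 kHz mod fs = 3 kHz.
3 kHz ≤ fs/2 = 28.5 kHz, appears at 3 kHz.
60 kHz mod fs = 3 kHz.
3 kHz ≤ fs/2 = 28.5 kHz, appears at 3 kHz.
60 kHz and 117 kHz both map to 3 kHz.

60 kHz, 117 kHz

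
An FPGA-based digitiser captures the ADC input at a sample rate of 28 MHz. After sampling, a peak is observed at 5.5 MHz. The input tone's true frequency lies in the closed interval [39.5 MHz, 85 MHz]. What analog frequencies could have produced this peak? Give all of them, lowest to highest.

Frequencies that alias to 5.5 MHz are k·fs ± 5.5 MHz for integer k ≥ 0.
k=0: 5.5 MHz.
k=1: 22.5 MHz, 33.5 MHz.
k=2: 50.5 MHz, 61.5 MHz.
k=3: 78.5 MHz, 89.5 MHz.
k=4: 106.5 MHz, 117.5 MHz.
Within [39.5 MHz, 85 MHz]: 50.5 MHz, 61.5 MHz, 78.5 MHz.

50.5 MHz, 61.5 MHz, 78.5 MHz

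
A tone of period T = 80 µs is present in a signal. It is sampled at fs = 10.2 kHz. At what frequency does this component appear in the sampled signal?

T = 80 µs → f = 1/T = 12.5 kHz.
12.5 kHz mod fs = 2.3 kHz.
2.3 kHz ≤ fs/2 = 5.1 kHz, appears at 2.3 kHz.

2.3 kHz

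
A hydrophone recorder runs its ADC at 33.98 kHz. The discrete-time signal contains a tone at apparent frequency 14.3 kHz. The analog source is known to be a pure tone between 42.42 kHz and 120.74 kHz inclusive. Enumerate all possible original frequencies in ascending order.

48.28 kHz, 53.66 kHz, 82.26 kHz, 87.64 kHz, 116.24 kHz

Frequencies that alias to 14.3 kHz are k·fs ± 14.3 kHz for integer k ≥ 0.
k=0: 14.3 kHz.
k=1: 19.68 kHz, 48.28 kHz.
k=2: 53.66 kHz, 82.26 kHz.
k=3: 87.64 kHz, 116.24 kHz.
k=4: 121.62 kHz, 150.22 kHz.
Within [42.42 kHz, 120.74 kHz]: 48.28 kHz, 53.66 kHz, 82.26 kHz, 87.64 kHz, 116.24 kHz.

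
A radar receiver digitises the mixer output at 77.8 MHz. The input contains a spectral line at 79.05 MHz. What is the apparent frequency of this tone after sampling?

79.05 MHz mod fs = 1.25 MHz.
1.25 MHz ≤ fs/2 = 38.9 MHz, appears at 1.25 MHz.

1.25 MHz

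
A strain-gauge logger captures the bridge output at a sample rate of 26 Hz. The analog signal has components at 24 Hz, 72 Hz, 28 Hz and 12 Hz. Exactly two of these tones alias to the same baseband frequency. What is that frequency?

fs/2 = 13 Hz.
24 Hz > fs/2 = 13 Hz, folds to fs − 24 Hz = 2 Hz.
72 Hz mod fs = 20 Hz.
20 Hz > fs/2 = 13 Hz, folds to fs − 20 Hz = 6 Hz.
28 Hz mod fs = 2 Hz.
2 Hz ≤ fs/2 = 13 Hz, appears at 2 Hz.
12 Hz ≤ fs/2 = 13 Hz, passes unchanged.
24 Hz and 28 Hz both map to 2 Hz.

2 Hz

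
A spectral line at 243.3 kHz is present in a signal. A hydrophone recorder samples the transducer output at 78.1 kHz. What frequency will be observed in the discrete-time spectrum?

9 kHz

243.3 kHz mod fs = 9 kHz.
9 kHz ≤ fs/2 = 39.05 kHz, appears at 9 kHz.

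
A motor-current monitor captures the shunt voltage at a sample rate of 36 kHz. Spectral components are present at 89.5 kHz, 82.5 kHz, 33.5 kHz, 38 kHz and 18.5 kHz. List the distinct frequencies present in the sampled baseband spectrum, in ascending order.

2 kHz, 2.5 kHz, 10.5 kHz, 17.5 kHz

fs/2 = 18 kHz.
89.5 kHz mod fs = 17.5 kHz.
17.5 kHz ≤ fs/2 = 18 kHz, appears at 17.5 kHz.
82.5 kHz mod fs = 10.5 kHz.
10.5 kHz ≤ fs/2 = 18 kHz, appears at 10.5 kHz.
33.5 kHz > fs/2 = 18 kHz, folds to fs − 33.5 kHz = 2.5 kHz.
38 kHz mod fs = 2 kHz.
2 kHz ≤ fs/2 = 18 kHz, appears at 2 kHz.
18.5 kHz > fs/2 = 18 kHz, folds to fs − 18.5 kHz = 17.5 kHz.
Distinct values: {2 kHz, 2.5 kHz, 10.5 kHz, 17.5 kHz}.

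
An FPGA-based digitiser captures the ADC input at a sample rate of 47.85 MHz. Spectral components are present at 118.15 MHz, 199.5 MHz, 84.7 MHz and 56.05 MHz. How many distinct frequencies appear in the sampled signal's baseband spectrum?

4

fs/2 = 23.925 MHz.
118.15 MHz mod fs = 22.45 MHz.
22.45 MHz ≤ fs/2 = 23.925 MHz, appears at 22.45 MHz.
199.5 MHz mod fs = 8.1 MHz.
8.1 MHz ≤ fs/2 = 23.925 MHz, appears at 8.1 MHz.
84.7 MHz mod fs = 36.85 MHz.
36.85 MHz > fs/2 = 23.925 MHz, folds to fs − 36.85 MHz = 11 MHz.
56.05 MHz mod fs = 8.2 MHz.
8.2 MHz ≤ fs/2 = 23.925 MHz, appears at 8.2 MHz.
Distinct values: {8.1 MHz, 8.2 MHz, 11 MHz, 22.45 MHz} → 4.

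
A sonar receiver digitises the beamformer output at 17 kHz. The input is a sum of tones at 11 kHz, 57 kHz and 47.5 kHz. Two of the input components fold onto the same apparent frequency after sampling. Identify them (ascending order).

11 kHz, 57 kHz

fs/2 = 8.5 kHz.
11 kHz > fs/2 = 8.5 kHz, folds to fs − 11 kHz = 6 kHz.
57 kHz mod fs = 6 kHz.
6 kHz ≤ fs/2 = 8.5 kHz, appears at 6 kHz.
47.5 kHz mod fs = 13.5 kHz.
13.5 kHz > fs/2 = 8.5 kHz, folds to fs − 13.5 kHz = 3.5 kHz.
11 kHz and 57 kHz both map to 6 kHz.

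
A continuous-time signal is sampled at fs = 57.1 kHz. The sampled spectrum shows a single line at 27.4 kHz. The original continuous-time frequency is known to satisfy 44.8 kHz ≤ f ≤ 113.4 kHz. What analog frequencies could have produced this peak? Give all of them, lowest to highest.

84.5 kHz, 86.8 kHz

Frequencies that alias to 27.4 kHz are k·fs ± 27.4 kHz for integer k ≥ 0.
k=0: 27.4 kHz.
k=1: 29.7 kHz, 84.5 kHz.
k=2: 86.8 kHz, 141.6 kHz.
k=3: 143.9 kHz, 198.7 kHz.
Within [44.8 kHz, 113.4 kHz]: 84.5 kHz, 86.8 kHz.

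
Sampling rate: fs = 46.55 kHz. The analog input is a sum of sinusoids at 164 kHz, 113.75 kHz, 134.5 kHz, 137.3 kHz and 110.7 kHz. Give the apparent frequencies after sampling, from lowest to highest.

fs/2 = 23.275 kHz.
164 kHz mod fs = 24.35 kHz.
24.35 kHz > fs/2 = 23.275 kHz, folds to fs − 24.35 kHz = 22.2 kHz.
113.75 kHz mod fs = 20.65 kHz.
20.65 kHz ≤ fs/2 = 23.275 kHz, appears at 20.65 kHz.
134.5 kHz mod fs = 41.4 kHz.
41.4 kHz > fs/2 = 23.275 kHz, folds to fs − 41.4 kHz = 5.15 kHz.
137.3 kHz mod fs = 44.2 kHz.
44.2 kHz > fs/2 = 23.275 kHz, folds to fs − 44.2 kHz = 2.35 kHz.
110.7 kHz mod fs = 17.6 kHz.
17.6 kHz ≤ fs/2 = 23.275 kHz, appears at 17.6 kHz.
Distinct values: {2.35 kHz, 5.15 kHz, 17.6 kHz, 20.65 kHz, 22.2 kHz}.

2.35 kHz, 5.15 kHz, 17.6 kHz, 20.65 kHz, 22.2 kHz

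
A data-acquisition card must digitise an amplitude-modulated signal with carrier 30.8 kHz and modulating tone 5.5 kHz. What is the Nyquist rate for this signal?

AM sidebands sit at fc ± fm = 25.3 kHz and 36.3 kHz.
Highest-frequency component: 36.3 kHz.
Nyquist rate = 2 × 36.3 kHz = 72.6 kHz.

72.6 kHz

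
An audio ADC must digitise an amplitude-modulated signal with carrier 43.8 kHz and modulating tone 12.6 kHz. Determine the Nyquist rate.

112.8 kHz

AM sidebands sit at fc ± fm = 31.2 kHz and 56.4 kHz.
Highest-frequency component: 56.4 kHz.
Nyquist rate = 2 × 56.4 kHz = 112.8 kHz.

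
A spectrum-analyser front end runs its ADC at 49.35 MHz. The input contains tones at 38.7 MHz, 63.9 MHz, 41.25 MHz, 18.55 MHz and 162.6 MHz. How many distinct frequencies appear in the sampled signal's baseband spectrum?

fs/2 = 24.675 MHz.
38.7 MHz > fs/2 = 24.675 MHz, folds to fs − 38.7 MHz = 10.65 MHz.
63.9 MHz mod fs = 14.55 MHz.
14.55 MHz ≤ fs/2 = 24.675 MHz, appears at 14.55 MHz.
41.25 MHz > fs/2 = 24.675 MHz, folds to fs − 41.25 MHz = 8.1 MHz.
18.55 MHz ≤ fs/2 = 24.675 MHz, passes unchanged.
162.6 MHz mod fs = 14.55 MHz.
14.55 MHz ≤ fs/2 = 24.675 MHz, appears at 14.55 MHz.
Distinct values: {8.1 MHz, 10.65 MHz, 14.55 MHz, 18.55 MHz} → 4.

4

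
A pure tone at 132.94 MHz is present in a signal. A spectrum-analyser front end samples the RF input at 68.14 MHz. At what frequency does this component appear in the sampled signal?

3.34 MHz

132.94 MHz mod fs = 64.8 MHz.
64.8 MHz > fs/2 = 34.07 MHz, folds to fs − 64.8 MHz = 3.34 MHz.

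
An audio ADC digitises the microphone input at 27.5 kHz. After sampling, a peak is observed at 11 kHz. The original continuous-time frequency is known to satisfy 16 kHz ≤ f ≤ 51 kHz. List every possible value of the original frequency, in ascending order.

16.5 kHz, 38.5 kHz, 44 kHz

Frequencies that alias to 11 kHz are k·fs ± 11 kHz for integer k ≥ 0.
k=0: 11 kHz.
k=1: 16.5 kHz, 38.5 kHz.
k=2: 44 kHz, 66 kHz.
k=3: 71.5 kHz, 93.5 kHz.
Within [16 kHz, 51 kHz]: 16.5 kHz, 38.5 kHz, 44 kHz.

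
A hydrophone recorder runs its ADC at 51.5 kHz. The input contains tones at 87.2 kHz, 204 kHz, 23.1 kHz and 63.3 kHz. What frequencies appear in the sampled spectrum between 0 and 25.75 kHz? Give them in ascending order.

2 kHz, 11.8 kHz, 15.8 kHz, 23.1 kHz

fs/2 = 25.75 kHz.
87.2 kHz mod fs = 35.7 kHz.
35.7 kHz > fs/2 = 25.75 kHz, folds to fs − 35.7 kHz = 15.8 kHz.
204 kHz mod fs = 49.5 kHz.
49.5 kHz > fs/2 = 25.75 kHz, folds to fs − 49.5 kHz = 2 kHz.
23.1 kHz ≤ fs/2 = 25.75 kHz, passes unchanged.
63.3 kHz mod fs = 11.8 kHz.
11.8 kHz ≤ fs/2 = 25.75 kHz, appears at 11.8 kHz.
Distinct values: {2 kHz, 11.8 kHz, 15.8 kHz, 23.1 kHz}.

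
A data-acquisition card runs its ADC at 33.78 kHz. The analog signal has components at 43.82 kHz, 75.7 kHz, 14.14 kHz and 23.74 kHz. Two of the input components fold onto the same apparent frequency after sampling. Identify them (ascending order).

23.74 kHz, 43.82 kHz

fs/2 = 16.89 kHz.
43.82 kHz mod fs = 10.04 kHz.
10.04 kHz ≤ fs/2 = 16.89 kHz, appears at 10.04 kHz.
75.7 kHz mod fs = 8.14 kHz.
8.14 kHz ≤ fs/2 = 16.89 kHz, appears at 8.14 kHz.
14.14 kHz ≤ fs/2 = 16.89 kHz, passes unchanged.
23.74 kHz > fs/2 = 16.89 kHz, folds to fs − 23.74 kHz = 10.04 kHz.
23.74 kHz and 43.82 kHz both map to 10.04 kHz.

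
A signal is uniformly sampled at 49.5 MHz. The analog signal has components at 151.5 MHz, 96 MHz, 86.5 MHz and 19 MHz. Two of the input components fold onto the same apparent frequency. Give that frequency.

3 MHz

fs/2 = 24.75 MHz.
151.5 MHz mod fs = 3 MHz.
3 MHz ≤ fs/2 = 24.75 MHz, appears at 3 MHz.
96 MHz mod fs = 46.5 MHz.
46.5 MHz > fs/2 = 24.75 MHz, folds to fs − 46.5 MHz = 3 MHz.
86.5 MHz mod fs = 37 MHz.
37 MHz > fs/2 = 24.75 MHz, folds to fs − 37 MHz = 12.5 MHz.
19 MHz ≤ fs/2 = 24.75 MHz, passes unchanged.
96 MHz and 151.5 MHz both map to 3 MHz.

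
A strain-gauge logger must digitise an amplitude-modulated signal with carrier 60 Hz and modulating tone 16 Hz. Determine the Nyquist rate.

152 Hz

AM sidebands sit at fc ± fm = 44 Hz and 76 Hz.
Highest-frequency component: 76 Hz.
Nyquist rate = 2 × 76 Hz = 152 Hz.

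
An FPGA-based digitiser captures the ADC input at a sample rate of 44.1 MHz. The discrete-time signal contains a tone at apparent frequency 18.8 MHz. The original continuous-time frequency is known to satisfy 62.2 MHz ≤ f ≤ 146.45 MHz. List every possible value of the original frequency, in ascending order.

Frequencies that alias to 18.8 MHz are k·fs ± 18.8 MHz for integer k ≥ 0.
k=0: 18.8 MHz.
k=1: 25.3 MHz, 62.9 MHz.
k=2: 69.4 MHz, 107 MHz.
k=3: 113.5 MHz, 151.1 MHz.
k=4: 157.6 MHz, 195.2 MHz.
Within [62.2 MHz, 146.45 MHz]: 62.9 MHz, 69.4 MHz, 107 MHz, 113.5 MHz.

62.9 MHz, 69.4 MHz, 107 MHz, 113.5 MHz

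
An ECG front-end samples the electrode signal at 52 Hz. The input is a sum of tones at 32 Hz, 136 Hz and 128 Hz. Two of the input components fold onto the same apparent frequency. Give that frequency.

20 Hz

fs/2 = 26 Hz.
32 Hz > fs/2 = 26 Hz, folds to fs − 32 Hz = 20 Hz.
136 Hz mod fs = 32 Hz.
32 Hz > fs/2 = 26 Hz, folds to fs − 32 Hz = 20 Hz.
128 Hz mod fs = 24 Hz.
24 Hz ≤ fs/2 = 26 Hz, appears at 24 Hz.
32 Hz and 136 Hz both map to 20 Hz.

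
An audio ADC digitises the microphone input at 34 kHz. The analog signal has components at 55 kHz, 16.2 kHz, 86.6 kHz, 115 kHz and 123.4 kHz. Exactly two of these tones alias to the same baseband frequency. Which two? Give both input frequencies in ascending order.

55 kHz, 115 kHz

fs/2 = 17 kHz.
55 kHz mod fs = 21 kHz.
21 kHz > fs/2 = 17 kHz, folds to fs − 21 kHz = 13 kHz.
16.2 kHz ≤ fs/2 = 17 kHz, passes unchanged.
86.6 kHz mod fs = 18.6 kHz.
18.6 kHz > fs/2 = 17 kHz, folds to fs − 18.6 kHz = 15.4 kHz.
115 kHz mod fs = 13 kHz.
13 kHz ≤ fs/2 = 17 kHz, appears at 13 kHz.
123.4 kHz mod fs = 21.4 kHz.
21.4 kHz > fs/2 = 17 kHz, folds to fs − 21.4 kHz = 12.6 kHz.
55 kHz and 115 kHz both map to 13 kHz.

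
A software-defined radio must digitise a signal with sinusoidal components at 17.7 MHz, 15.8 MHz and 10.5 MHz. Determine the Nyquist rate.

Highest-frequency component: 17.7 MHz.
Nyquist rate = 2 × 17.7 MHz = 35.4 MHz.

35.4 MHz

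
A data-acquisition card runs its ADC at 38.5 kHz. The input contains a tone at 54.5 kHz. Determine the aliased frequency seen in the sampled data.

54.5 kHz mod fs = 16 kHz.
16 kHz ≤ fs/2 = 19.25 kHz, appears at 16 kHz.

16 kHz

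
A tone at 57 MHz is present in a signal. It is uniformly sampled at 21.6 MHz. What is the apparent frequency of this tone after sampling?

7.8 MHz

57 MHz mod fs = 13.8 MHz.
13.8 MHz > fs/2 = 10.8 MHz, folds to fs − 13.8 MHz = 7.8 MHz.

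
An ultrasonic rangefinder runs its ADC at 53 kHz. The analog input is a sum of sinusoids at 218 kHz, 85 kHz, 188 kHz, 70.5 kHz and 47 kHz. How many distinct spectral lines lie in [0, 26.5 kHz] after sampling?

4

fs/2 = 26.5 kHz.
218 kHz mod fs = 6 kHz.
6 kHz ≤ fs/2 = 26.5 kHz, appears at 6 kHz.
85 kHz mod fs = 32 kHz.
32 kHz > fs/2 = 26.5 kHz, folds to fs − 32 kHz = 21 kHz.
188 kHz mod fs = 29 kHz.
29 kHz > fs/2 = 26.5 kHz, folds to fs − 29 kHz = 24 kHz.
70.5 kHz mod fs = 17.5 kHz.
17.5 kHz ≤ fs/2 = 26.5 kHz, appears at 17.5 kHz.
47 kHz > fs/2 = 26.5 kHz, folds to fs − 47 kHz = 6 kHz.
Distinct values: {6 kHz, 17.5 kHz, 21 kHz, 24 kHz} → 4.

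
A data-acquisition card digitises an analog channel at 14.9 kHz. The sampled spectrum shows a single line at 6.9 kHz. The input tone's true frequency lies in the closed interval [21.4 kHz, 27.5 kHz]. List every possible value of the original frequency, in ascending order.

21.8 kHz, 22.9 kHz

Frequencies that alias to 6.9 kHz are k·fs ± 6.9 kHz for integer k ≥ 0.
k=0: 6.9 kHz.
k=1: 8 kHz, 21.8 kHz.
k=2: 22.9 kHz, 36.7 kHz.
k=3: 37.8 kHz, 51.6 kHz.
Within [21.4 kHz, 27.5 kHz]: 21.8 kHz, 22.9 kHz.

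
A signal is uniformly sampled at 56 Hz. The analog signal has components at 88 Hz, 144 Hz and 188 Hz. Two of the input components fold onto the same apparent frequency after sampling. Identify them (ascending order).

fs/2 = 28 Hz.
88 Hz mod fs = 32 Hz.
32 Hz > fs/2 = 28 Hz, folds to fs − 32 Hz = 24 Hz.
144 Hz mod fs = 32 Hz.
32 Hz > fs/2 = 28 Hz, folds to fs − 32 Hz = 24 Hz.
188 Hz mod fs = 20 Hz.
20 Hz ≤ fs/2 = 28 Hz, appears at 20 Hz.
88 Hz and 144 Hz both map to 24 Hz.

88 Hz, 144 Hz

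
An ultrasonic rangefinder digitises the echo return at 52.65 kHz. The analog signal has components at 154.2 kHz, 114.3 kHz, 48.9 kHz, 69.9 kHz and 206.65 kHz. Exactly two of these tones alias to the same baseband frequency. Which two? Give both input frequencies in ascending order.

fs/2 = 26.325 kHz.
154.2 kHz mod fs = 48.9 kHz.
48.9 kHz > fs/2 = 26.325 kHz, folds to fs − 48.9 kHz = 3.75 kHz.
114.3 kHz mod fs = 9 kHz.
9 kHz ≤ fs/2 = 26.325 kHz, appears at 9 kHz.
48.9 kHz > fs/2 = 26.325 kHz, folds to fs − 48.9 kHz = 3.75 kHz.
69.9 kHz mod fs = 17.25 kHz.
17.25 kHz ≤ fs/2 = 26.325 kHz, appears at 17.25 kHz.
206.65 kHz mod fs = 48.7 kHz.
48.7 kHz > fs/2 = 26.325 kHz, folds to fs − 48.7 kHz = 3.95 kHz.
48.9 kHz and 154.2 kHz both map to 3.75 kHz.

48.9 kHz, 154.2 kHz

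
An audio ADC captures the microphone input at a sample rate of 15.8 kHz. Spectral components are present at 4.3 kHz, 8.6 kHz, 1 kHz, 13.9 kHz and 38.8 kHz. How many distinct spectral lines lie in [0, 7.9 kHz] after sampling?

4

fs/2 = 7.9 kHz.
4.3 kHz ≤ fs/2 = 7.9 kHz, passes unchanged.
8.6 kHz > fs/2 = 7.9 kHz, folds to fs − 8.6 kHz = 7.2 kHz.
1 kHz ≤ fs/2 = 7.9 kHz, passes unchanged.
13.9 kHz > fs/2 = 7.9 kHz, folds to fs − 13.9 kHz = 1.9 kHz.
38.8 kHz mod fs = 7.2 kHz.
7.2 kHz ≤ fs/2 = 7.9 kHz, appears at 7.2 kHz.
Distinct values: {1 kHz, 1.9 kHz, 4.3 kHz, 7.2 kHz} → 4.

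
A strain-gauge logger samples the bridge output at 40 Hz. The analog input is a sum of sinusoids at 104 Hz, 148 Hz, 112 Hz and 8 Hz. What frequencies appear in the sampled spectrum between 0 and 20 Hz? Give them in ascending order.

fs/2 = 20 Hz.
104 Hz mod fs = 24 Hz.
24 Hz > fs/2 = 20 Hz, folds to fs − 24 Hz = 16 Hz.
148 Hz mod fs = 28 Hz.
28 Hz > fs/2 = 20 Hz, folds to fs − 28 Hz = 12 Hz.
112 Hz mod fs = 32 Hz.
32 Hz > fs/2 = 20 Hz, folds to fs − 32 Hz = 8 Hz.
8 Hz ≤ fs/2 = 20 Hz, passes unchanged.
Distinct values: {8 Hz, 12 Hz, 16 Hz}.

8 Hz, 12 Hz, 16 Hz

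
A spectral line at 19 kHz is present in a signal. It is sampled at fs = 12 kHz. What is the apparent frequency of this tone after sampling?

19 kHz mod fs = 7 kHz.
7 kHz > fs/2 = 6 kHz, folds to fs − 7 kHz = 5 kHz.

5 kHz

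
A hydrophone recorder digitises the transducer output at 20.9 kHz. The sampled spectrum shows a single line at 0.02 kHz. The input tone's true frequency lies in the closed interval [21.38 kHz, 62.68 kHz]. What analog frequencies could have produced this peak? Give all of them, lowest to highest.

41.78 kHz, 41.82 kHz, 62.68 kHz

Frequencies that alias to 0.02 kHz are k·fs ± 0.02 kHz for integer k ≥ 0.
k=0: 0.02 kHz.
k=1: 20.88 kHz, 20.92 kHz.
k=2: 41.78 kHz, 41.82 kHz.
k=3: 62.68 kHz, 62.72 kHz.
k=4: 83.58 kHz, 83.62 kHz.
Within [21.38 kHz, 62.68 kHz]: 41.78 kHz, 41.82 kHz, 62.68 kHz.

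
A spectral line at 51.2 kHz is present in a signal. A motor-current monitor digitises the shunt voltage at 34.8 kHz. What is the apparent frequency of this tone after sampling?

16.4 kHz

51.2 kHz mod fs = 16.4 kHz.
16.4 kHz ≤ fs/2 = 17.4 kHz, appears at 16.4 kHz.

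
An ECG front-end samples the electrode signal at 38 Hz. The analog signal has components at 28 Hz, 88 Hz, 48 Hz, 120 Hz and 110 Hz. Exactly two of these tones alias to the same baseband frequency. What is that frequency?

10 Hz

fs/2 = 19 Hz.
28 Hz > fs/2 = 19 Hz, folds to fs − 28 Hz = 10 Hz.
88 Hz mod fs = 12 Hz.
12 Hz ≤ fs/2 = 19 Hz, appears at 12 Hz.
48 Hz mod fs = 10 Hz.
10 Hz ≤ fs/2 = 19 Hz, appears at 10 Hz.
120 Hz mod fs = 6 Hz.
6 Hz ≤ fs/2 = 19 Hz, appears at 6 Hz.
110 Hz mod fs = 34 Hz.
34 Hz > fs/2 = 19 Hz, folds to fs − 34 Hz = 4 Hz.
28 Hz and 48 Hz both map to 10 Hz.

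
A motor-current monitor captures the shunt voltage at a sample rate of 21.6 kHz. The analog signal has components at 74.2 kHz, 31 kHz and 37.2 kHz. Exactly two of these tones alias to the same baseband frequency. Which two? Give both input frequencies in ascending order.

31 kHz, 74.2 kHz

fs/2 = 10.8 kHz.
74.2 kHz mod fs = 9.4 kHz.
9.4 kHz ≤ fs/2 = 10.8 kHz, appears at 9.4 kHz.
31 kHz mod fs = 9.4 kHz.
9.4 kHz ≤ fs/2 = 10.8 kHz, appears at 9.4 kHz.
37.2 kHz mod fs = 15.6 kHz.
15.6 kHz > fs/2 = 10.8 kHz, folds to fs − 15.6 kHz = 6 kHz.
31 kHz and 74.2 kHz both map to 9.4 kHz.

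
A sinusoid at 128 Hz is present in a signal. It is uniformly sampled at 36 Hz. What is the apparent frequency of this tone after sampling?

128 Hz mod fs = 20 Hz.
20 Hz > fs/2 = 18 Hz, folds to fs − 20 Hz = 16 Hz.

16 Hz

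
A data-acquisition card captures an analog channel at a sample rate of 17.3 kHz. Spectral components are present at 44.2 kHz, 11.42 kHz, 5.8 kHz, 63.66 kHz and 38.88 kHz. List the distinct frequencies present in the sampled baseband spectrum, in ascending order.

fs/2 = 8.65 kHz.
44.2 kHz mod fs = 9.6 kHz.
9.6 kHz > fs/2 = 8.65 kHz, folds to fs − 9.6 kHz = 7.7 kHz.
11.42 kHz > fs/2 = 8.65 kHz, folds to fs − 11.42 kHz = 5.88 kHz.
5.8 kHz ≤ fs/2 = 8.65 kHz, passes unchanged.
63.66 kHz mod fs = 11.76 kHz.
11.76 kHz > fs/2 = 8.65 kHz, folds to fs − 11.76 kHz = 5.54 kHz.
38.88 kHz mod fs = 4.28 kHz.
4.28 kHz ≤ fs/2 = 8.65 kHz, appears at 4.28 kHz.
Distinct values: {4.28 kHz, 5.54 kHz, 5.8 kHz, 5.88 kHz, 7.7 kHz}.

4.28 kHz, 5.54 kHz, 5.8 kHz, 5.88 kHz, 7.7 kHz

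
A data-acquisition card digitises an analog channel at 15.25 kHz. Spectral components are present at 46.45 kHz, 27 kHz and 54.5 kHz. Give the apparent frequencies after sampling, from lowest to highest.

fs/2 = 7.625 kHz.
46.45 kHz mod fs = 0.7 kHz.
0.7 kHz ≤ fs/2 = 7.625 kHz, appears at 0.7 kHz.
27 kHz mod fs = 11.75 kHz.
11.75 kHz > fs/2 = 7.625 kHz, folds to fs − 11.75 kHz = 3.5 kHz.
54.5 kHz mod fs = 8.75 kHz.
8.75 kHz > fs/2 = 7.625 kHz, folds to fs − 8.75 kHz = 6.5 kHz.
Distinct values: {0.7 kHz, 3.5 kHz, 6.5 kHz}.

0.7 kHz, 3.5 kHz, 6.5 kHz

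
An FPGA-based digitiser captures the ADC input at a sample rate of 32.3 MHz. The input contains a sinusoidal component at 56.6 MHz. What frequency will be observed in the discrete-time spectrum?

56.6 MHz mod fs = 24.3 MHz.
24.3 MHz > fs/2 = 16.15 MHz, folds to fs − 24.3 MHz = 8 MHz.

8 MHz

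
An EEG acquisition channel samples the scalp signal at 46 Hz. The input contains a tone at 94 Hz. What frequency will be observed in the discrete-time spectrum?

94 Hz mod fs = 2 Hz.
2 Hz ≤ fs/2 = 23 Hz, appears at 2 Hz.

2 Hz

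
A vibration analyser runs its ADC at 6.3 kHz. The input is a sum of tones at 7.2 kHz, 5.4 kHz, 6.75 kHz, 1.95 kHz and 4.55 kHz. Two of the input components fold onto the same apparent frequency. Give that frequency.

fs/2 = 3.15 kHz.
7.2 kHz mod fs = 0.9 kHz.
0.9 kHz ≤ fs/2 = 3.15 kHz, appears at 0.9 kHz.
5.4 kHz > fs/2 = 3.15 kHz, folds to fs − 5.4 kHz = 0.9 kHz.
6.75 kHz mod fs = 0.45 kHz.
0.45 kHz ≤ fs/2 = 3.15 kHz, appears at 0.45 kHz.
1.95 kHz ≤ fs/2 = 3.15 kHz, passes unchanged.
4.55 kHz > fs/2 = 3.15 kHz, folds to fs − 4.55 kHz = 1.75 kHz.
5.4 kHz and 7.2 kHz both map to 0.9 kHz.

0.9 kHz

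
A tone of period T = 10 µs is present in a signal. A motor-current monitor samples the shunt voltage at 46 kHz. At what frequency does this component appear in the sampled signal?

T = 10 µs → f = 1/T = 100 kHz.
100 kHz mod fs = 8 kHz.
8 kHz ≤ fs/2 = 23 kHz, appears at 8 kHz.

8 kHz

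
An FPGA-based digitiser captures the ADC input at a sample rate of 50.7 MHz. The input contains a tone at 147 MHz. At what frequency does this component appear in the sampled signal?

5.1 MHz

147 MHz mod fs = 45.6 MHz.
45.6 MHz > fs/2 = 25.35 MHz, folds to fs − 45.6 MHz = 5.1 MHz.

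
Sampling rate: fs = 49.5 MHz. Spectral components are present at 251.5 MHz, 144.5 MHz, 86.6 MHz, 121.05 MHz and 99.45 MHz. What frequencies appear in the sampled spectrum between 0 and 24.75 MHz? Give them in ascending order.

fs/2 = 24.75 MHz.
251.5 MHz mod fs = 4 MHz.
4 MHz ≤ fs/2 = 24.75 MHz, appears at 4 MHz.
144.5 MHz mod fs = 45.5 MHz.
45.5 MHz > fs/2 = 24.75 MHz, folds to fs − 45.5 MHz = 4 MHz.
86.6 MHz mod fs = 37.1 MHz.
37.1 MHz > fs/2 = 24.75 MHz, folds to fs − 37.1 MHz = 12.4 MHz.
121.05 MHz mod fs = 22.05 MHz.
22.05 MHz ≤ fs/2 = 24.75 MHz, appears at 22.05 MHz.
99.45 MHz mod fs = 0.45 MHz.
0.45 MHz ≤ fs/2 = 24.75 MHz, appears at 0.45 MHz.
Distinct values: {0.45 MHz, 4 MHz, 12.4 MHz, 22.05 MHz}.

0.45 MHz, 4 MHz, 12.4 MHz, 22.05 MHz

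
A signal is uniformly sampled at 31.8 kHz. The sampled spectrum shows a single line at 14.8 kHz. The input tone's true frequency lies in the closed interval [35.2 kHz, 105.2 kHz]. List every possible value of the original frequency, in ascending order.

46.6 kHz, 48.8 kHz, 78.4 kHz, 80.6 kHz

Frequencies that alias to 14.8 kHz are k·fs ± 14.8 kHz for integer k ≥ 0.
k=0: 14.8 kHz.
k=1: 17 kHz, 46.6 kHz.
k=2: 48.8 kHz, 78.4 kHz.
k=3: 80.6 kHz, 110.2 kHz.
k=4: 112.4 kHz, 142 kHz.
Within [35.2 kHz, 105.2 kHz]: 46.6 kHz, 48.8 kHz, 78.4 kHz, 80.6 kHz.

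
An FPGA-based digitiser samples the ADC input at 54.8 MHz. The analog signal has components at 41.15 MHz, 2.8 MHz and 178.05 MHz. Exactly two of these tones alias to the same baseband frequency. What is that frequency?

13.65 MHz

fs/2 = 27.4 MHz.
41.15 MHz > fs/2 = 27.4 MHz, folds to fs − 41.15 MHz = 13.65 MHz.
2.8 MHz ≤ fs/2 = 27.4 MHz, passes unchanged.
178.05 MHz mod fs = 13.65 MHz.
13.65 MHz ≤ fs/2 = 27.4 MHz, appears at 13.65 MHz.
41.15 MHz and 178.05 MHz both map to 13.65 MHz.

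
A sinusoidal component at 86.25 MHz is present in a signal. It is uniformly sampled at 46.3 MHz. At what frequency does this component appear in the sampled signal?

6.35 MHz

86.25 MHz mod fs = 39.95 MHz.
39.95 MHz > fs/2 = 23.15 MHz, folds to fs − 39.95 MHz = 6.35 MHz.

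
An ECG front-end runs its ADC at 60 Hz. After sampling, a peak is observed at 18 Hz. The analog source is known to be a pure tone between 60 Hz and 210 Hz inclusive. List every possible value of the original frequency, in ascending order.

78 Hz, 102 Hz, 138 Hz, 162 Hz, 198 Hz

Frequencies that alias to 18 Hz are k·fs ± 18 Hz for integer k ≥ 0.
k=0: 18 Hz.
k=1: 42 Hz, 78 Hz.
k=2: 102 Hz, 138 Hz.
k=3: 162 Hz, 198 Hz.
k=4: 222 Hz, 258 Hz.
Within [60 Hz, 210 Hz]: 78 Hz, 102 Hz, 138 Hz, 162 Hz, 198 Hz.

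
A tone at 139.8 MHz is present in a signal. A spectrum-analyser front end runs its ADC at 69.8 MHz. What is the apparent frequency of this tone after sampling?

139.8 MHz mod fs = 0.2 MHz.
0.2 MHz ≤ fs/2 = 34.9 MHz, appears at 0.2 MHz.

0.2 MHz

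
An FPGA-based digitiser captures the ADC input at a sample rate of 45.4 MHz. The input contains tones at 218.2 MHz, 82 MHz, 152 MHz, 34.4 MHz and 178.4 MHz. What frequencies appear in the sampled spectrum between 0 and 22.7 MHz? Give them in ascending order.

fs/2 = 22.7 MHz.
218.2 MHz mod fs = 36.6 MHz.
36.6 MHz > fs/2 = 22.7 MHz, folds to fs − 36.6 MHz = 8.8 MHz.
82 MHz mod fs = 36.6 MHz.
36.6 MHz > fs/2 = 22.7 MHz, folds to fs − 36.6 MHz = 8.8 MHz.
152 MHz mod fs = 15.8 MHz.
15.8 MHz ≤ fs/2 = 22.7 MHz, appears at 15.8 MHz.
34.4 MHz > fs/2 = 22.7 MHz, folds to fs − 34.4 MHz = 11 MHz.
178.4 MHz mod fs = 42.2 MHz.
42.2 MHz > fs/2 = 22.7 MHz, folds to fs − 42.2 MHz = 3.2 MHz.
Distinct values: {3.2 MHz, 8.8 MHz, 11 MHz, 15.8 MHz}.

3.2 MHz, 8.8 MHz, 11 MHz, 15.8 MHz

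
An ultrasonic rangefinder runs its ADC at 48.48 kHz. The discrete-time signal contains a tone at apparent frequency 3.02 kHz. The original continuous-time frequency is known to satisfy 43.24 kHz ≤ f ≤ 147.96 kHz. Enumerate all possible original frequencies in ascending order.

Frequencies that alias to 3.02 kHz are k·fs ± 3.02 kHz for integer k ≥ 0.
k=0: 3.02 kHz.
k=1: 45.46 kHz, 51.5 kHz.
k=2: 93.94 kHz, 99.98 kHz.
k=3: 142.42 kHz, 148.46 kHz.
k=4: 190.9 kHz, 196.94 kHz.
Within [43.24 kHz, 147.96 kHz]: 45.46 kHz, 51.5 kHz, 93.94 kHz, 99.98 kHz, 142.42 kHz.

45.46 kHz, 51.5 kHz, 93.94 kHz, 99.98 kHz, 142.42 kHz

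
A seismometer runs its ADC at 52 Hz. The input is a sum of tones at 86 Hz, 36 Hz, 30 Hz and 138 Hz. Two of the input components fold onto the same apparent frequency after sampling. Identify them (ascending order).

fs/2 = 26 Hz.
86 Hz mod fs = 34 Hz.
34 Hz > fs/2 = 26 Hz, folds to fs − 34 Hz = 18 Hz.
36 Hz > fs/2 = 26 Hz, folds to fs − 36 Hz = 16 Hz.
30 Hz > fs/2 = 26 Hz, folds to fs − 30 Hz = 22 Hz.
138 Hz mod fs = 34 Hz.
34 Hz > fs/2 = 26 Hz, folds to fs − 34 Hz = 18 Hz.
86 Hz and 138 Hz both map to 18 Hz.

86 Hz, 138 Hz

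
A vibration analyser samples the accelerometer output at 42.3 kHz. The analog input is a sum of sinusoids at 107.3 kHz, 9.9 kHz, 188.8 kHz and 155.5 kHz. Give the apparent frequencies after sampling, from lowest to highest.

fs/2 = 21.15 kHz.
107.3 kHz mod fs = 22.7 kHz.
22.7 kHz > fs/2 = 21.15 kHz, folds to fs − 22.7 kHz = 19.6 kHz.
9.9 kHz ≤ fs/2 = 21.15 kHz, passes unchanged.
188.8 kHz mod fs = 19.6 kHz.
19.6 kHz ≤ fs/2 = 21.15 kHz, appears at 19.6 kHz.
155.5 kHz mod fs = 28.6 kHz.
28.6 kHz > fs/2 = 21.15 kHz, folds to fs − 28.6 kHz = 13.7 kHz.
Distinct values: {9.9 kHz, 13.7 kHz, 19.6 kHz}.

9.9 kHz, 13.7 kHz, 19.6 kHz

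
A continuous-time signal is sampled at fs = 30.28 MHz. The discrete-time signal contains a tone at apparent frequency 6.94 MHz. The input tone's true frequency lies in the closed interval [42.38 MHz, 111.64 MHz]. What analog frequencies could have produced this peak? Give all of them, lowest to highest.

53.62 MHz, 67.5 MHz, 83.9 MHz, 97.78 MHz

Frequencies that alias to 6.94 MHz are k·fs ± 6.94 MHz for integer k ≥ 0.
k=0: 6.94 MHz.
k=1: 23.34 MHz, 37.22 MHz.
k=2: 53.62 MHz, 67.5 MHz.
k=3: 83.9 MHz, 97.78 MHz.
k=4: 114.18 MHz, 128.06 MHz.
Within [42.38 MHz, 111.64 MHz]: 53.62 MHz, 67.5 MHz, 83.9 MHz, 97.78 MHz.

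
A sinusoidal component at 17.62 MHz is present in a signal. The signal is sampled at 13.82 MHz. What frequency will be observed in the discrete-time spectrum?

3.8 MHz

17.62 MHz mod fs = 3.8 MHz.
3.8 MHz ≤ fs/2 = 6.91 MHz, appears at 3.8 MHz.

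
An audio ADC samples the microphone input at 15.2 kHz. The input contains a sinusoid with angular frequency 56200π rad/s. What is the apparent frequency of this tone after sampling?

2.3 kHz

ω = 56200π rad/s → f = ω/(2π) = 28100 Hz = 28.1 kHz.
28.1 kHz mod fs = 12.9 kHz.
12.9 kHz > fs/2 = 7.6 kHz, folds to fs − 12.9 kHz = 2.3 kHz.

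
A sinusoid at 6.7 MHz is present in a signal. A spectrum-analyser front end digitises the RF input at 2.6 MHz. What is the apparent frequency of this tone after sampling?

6.7 MHz mod fs = 1.5 MHz.
1.5 MHz > fs/2 = 1.3 MHz, folds to fs − 1.5 MHz = 1.1 MHz.

1.1 MHz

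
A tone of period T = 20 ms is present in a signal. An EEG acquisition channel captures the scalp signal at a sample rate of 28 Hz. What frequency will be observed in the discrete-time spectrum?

6 Hz

T = 20 ms → f = 1/T = 50 Hz.
50 Hz mod fs = 22 Hz.
22 Hz > fs/2 = 14 Hz, folds to fs − 22 Hz = 6 Hz.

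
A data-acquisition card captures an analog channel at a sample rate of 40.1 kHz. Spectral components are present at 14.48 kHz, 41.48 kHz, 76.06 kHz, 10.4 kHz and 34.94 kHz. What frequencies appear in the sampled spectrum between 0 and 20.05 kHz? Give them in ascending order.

fs/2 = 20.05 kHz.
14.48 kHz ≤ fs/2 = 20.05 kHz, passes unchanged.
41.48 kHz mod fs = 1.38 kHz.
1.38 kHz ≤ fs/2 = 20.05 kHz, appears at 1.38 kHz.
76.06 kHz mod fs = 35.96 kHz.
35.96 kHz > fs/2 = 20.05 kHz, folds to fs − 35.96 kHz = 4.14 kHz.
10.4 kHz ≤ fs/2 = 20.05 kHz, passes unchanged.
34.94 kHz > fs/2 = 20.05 kHz, folds to fs − 34.94 kHz = 5.16 kHz.
Distinct values: {1.38 kHz, 4.14 kHz, 5.16 kHz, 10.4 kHz, 14.48 kHz}.

1.38 kHz, 4.14 kHz, 5.16 kHz, 10.4 kHz, 14.48 kHz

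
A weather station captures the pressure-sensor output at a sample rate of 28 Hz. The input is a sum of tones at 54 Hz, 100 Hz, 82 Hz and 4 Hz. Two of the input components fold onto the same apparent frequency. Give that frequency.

2 Hz

fs/2 = 14 Hz.
54 Hz mod fs = 26 Hz.
26 Hz > fs/2 = 14 Hz, folds to fs − 26 Hz = 2 Hz.
100 Hz mod fs = 16 Hz.
16 Hz > fs/2 = 14 Hz, folds to fs − 16 Hz = 12 Hz.
82 Hz mod fs = 26 Hz.
26 Hz > fs/2 = 14 Hz, folds to fs − 26 Hz = 2 Hz.
4 Hz ≤ fs/2 = 14 Hz, passes unchanged.
54 Hz and 82 Hz both map to 2 Hz.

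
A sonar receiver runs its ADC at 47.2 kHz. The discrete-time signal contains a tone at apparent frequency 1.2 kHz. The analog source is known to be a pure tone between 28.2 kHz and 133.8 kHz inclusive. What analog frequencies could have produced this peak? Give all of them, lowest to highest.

46 kHz, 48.4 kHz, 93.2 kHz, 95.6 kHz

Frequencies that alias to 1.2 kHz are k·fs ± 1.2 kHz for integer k ≥ 0.
k=0: 1.2 kHz.
k=1: 46 kHz, 48.4 kHz.
k=2: 93.2 kHz, 95.6 kHz.
k=3: 140.4 kHz, 142.8 kHz.
Within [28.2 kHz, 133.8 kHz]: 46 kHz, 48.4 kHz, 93.2 kHz, 95.6 kHz.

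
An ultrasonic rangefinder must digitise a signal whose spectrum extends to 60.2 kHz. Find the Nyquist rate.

Nyquist rate = 2 × 60.2 kHz = 120.4 kHz.

120.4 kHz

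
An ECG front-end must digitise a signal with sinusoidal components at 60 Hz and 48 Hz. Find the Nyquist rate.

Highest-frequency component: 60 Hz.
Nyquist rate = 2 × 60 Hz = 120 Hz.

120 Hz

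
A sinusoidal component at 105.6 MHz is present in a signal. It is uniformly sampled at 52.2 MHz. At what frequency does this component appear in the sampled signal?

1.2 MHz

105.6 MHz mod fs = 1.2 MHz.
1.2 MHz ≤ fs/2 = 26.1 MHz, appears at 1.2 MHz.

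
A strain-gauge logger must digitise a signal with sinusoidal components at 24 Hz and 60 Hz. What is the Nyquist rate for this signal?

Highest-frequency component: 60 Hz.
Nyquist rate = 2 × 60 Hz = 120 Hz.

120 Hz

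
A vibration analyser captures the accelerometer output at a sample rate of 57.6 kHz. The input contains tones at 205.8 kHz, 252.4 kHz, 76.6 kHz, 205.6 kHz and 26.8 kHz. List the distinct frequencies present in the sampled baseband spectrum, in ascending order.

fs/2 = 28.8 kHz.
205.8 kHz mod fs = 33 kHz.
33 kHz > fs/2 = 28.8 kHz, folds to fs − 33 kHz = 24.6 kHz.
252.4 kHz mod fs = 22 kHz.
22 kHz ≤ fs/2 = 28.8 kHz, appears at 22 kHz.
76.6 kHz mod fs = 19 kHz.
19 kHz ≤ fs/2 = 28.8 kHz, appears at 19 kHz.
205.6 kHz mod fs = 32.8 kHz.
32.8 kHz > fs/2 = 28.8 kHz, folds to fs − 32.8 kHz = 24.8 kHz.
26.8 kHz ≤ fs/2 = 28.8 kHz, passes unchanged.
Distinct values: {19 kHz, 22 kHz, 24.6 kHz, 24.8 kHz, 26.8 kHz}.

19 kHz, 22 kHz, 24.6 kHz, 24.8 kHz, 26.8 kHz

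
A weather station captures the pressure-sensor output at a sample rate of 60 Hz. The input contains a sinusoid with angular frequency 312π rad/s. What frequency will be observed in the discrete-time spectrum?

24 Hz

ω = 312π rad/s → f = ω/(2π) = 156 Hz.
156 Hz mod fs = 36 Hz.
36 Hz > fs/2 = 30 Hz, folds to fs − 36 Hz = 24 Hz.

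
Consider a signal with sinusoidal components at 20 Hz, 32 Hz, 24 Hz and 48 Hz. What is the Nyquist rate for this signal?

96 Hz

Highest-frequency component: 48 Hz.
Nyquist rate = 2 × 48 Hz = 96 Hz.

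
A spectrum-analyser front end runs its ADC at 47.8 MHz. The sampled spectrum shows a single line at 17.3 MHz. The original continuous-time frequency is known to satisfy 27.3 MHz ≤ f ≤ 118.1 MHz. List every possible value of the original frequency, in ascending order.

30.5 MHz, 65.1 MHz, 78.3 MHz, 112.9 MHz

Frequencies that alias to 17.3 MHz are k·fs ± 17.3 MHz for integer k ≥ 0.
k=0: 17.3 MHz.
k=1: 30.5 MHz, 65.1 MHz.
k=2: 78.3 MHz, 112.9 MHz.
k=3: 126.1 MHz, 160.7 MHz.
Within [27.3 MHz, 118.1 MHz]: 30.5 MHz, 65.1 MHz, 78.3 MHz, 112.9 MHz.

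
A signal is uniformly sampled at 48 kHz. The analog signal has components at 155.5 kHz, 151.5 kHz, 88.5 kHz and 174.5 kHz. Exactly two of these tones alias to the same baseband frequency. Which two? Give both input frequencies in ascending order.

88.5 kHz, 151.5 kHz

fs/2 = 24 kHz.
155.5 kHz mod fs = 11.5 kHz.
11.5 kHz ≤ fs/2 = 24 kHz, appears at 11.5 kHz.
151.5 kHz mod fs = 7.5 kHz.
7.5 kHz ≤ fs/2 = 24 kHz, appears at 7.5 kHz.
88.5 kHz mod fs = 40.5 kHz.
40.5 kHz > fs/2 = 24 kHz, folds to fs − 40.5 kHz = 7.5 kHz.
174.5 kHz mod fs = 30.5 kHz.
30.5 kHz > fs/2 = 24 kHz, folds to fs − 30.5 kHz = 17.5 kHz.
88.5 kHz and 151.5 kHz both map to 7.5 kHz.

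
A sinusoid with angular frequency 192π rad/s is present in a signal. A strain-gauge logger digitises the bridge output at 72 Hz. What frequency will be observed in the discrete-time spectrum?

ω = 192π rad/s → f = ω/(2π) = 96 Hz.
96 Hz mod fs = 24 Hz.
24 Hz ≤ fs/2 = 36 Hz, appears at 24 Hz.

24 Hz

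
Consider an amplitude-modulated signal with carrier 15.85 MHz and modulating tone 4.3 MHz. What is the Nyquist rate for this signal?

AM sidebands sit at fc ± fm = 11.55 MHz and 20.15 MHz.
Highest-frequency component: 20.15 MHz.
Nyquist rate = 2 × 20.15 MHz = 40.3 MHz.

40.3 MHz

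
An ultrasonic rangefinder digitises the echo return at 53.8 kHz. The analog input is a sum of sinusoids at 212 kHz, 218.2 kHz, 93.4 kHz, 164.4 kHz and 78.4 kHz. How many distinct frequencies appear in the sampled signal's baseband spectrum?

4

fs/2 = 26.9 kHz.
212 kHz mod fs = 50.6 kHz.
50.6 kHz > fs/2 = 26.9 kHz, folds to fs − 50.6 kHz = 3.2 kHz.
218.2 kHz mod fs = 3 kHz.
3 kHz ≤ fs/2 = 26.9 kHz, appears at 3 kHz.
93.4 kHz mod fs = 39.6 kHz.
39.6 kHz > fs/2 = 26.9 kHz, folds to fs − 39.6 kHz = 14.2 kHz.
164.4 kHz mod fs = 3 kHz.
3 kHz ≤ fs/2 = 26.9 kHz, appears at 3 kHz.
78.4 kHz mod fs = 24.6 kHz.
24.6 kHz ≤ fs/2 = 26.9 kHz, appears at 24.6 kHz.
Distinct values: {3 kHz, 3.2 kHz, 14.2 kHz, 24.6 kHz} → 4.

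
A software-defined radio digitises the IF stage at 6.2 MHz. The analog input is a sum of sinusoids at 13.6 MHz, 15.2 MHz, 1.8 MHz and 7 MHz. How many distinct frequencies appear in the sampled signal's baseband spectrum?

4

fs/2 = 3.1 MHz.
13.6 MHz mod fs = 1.2 MHz.
1.2 MHz ≤ fs/2 = 3.1 MHz, appears at 1.2 MHz.
15.2 MHz mod fs = 2.8 MHz.
2.8 MHz ≤ fs/2 = 3.1 MHz, appears at 2.8 MHz.
1.8 MHz ≤ fs/2 = 3.1 MHz, passes unchanged.
7 MHz mod fs = 0.8 MHz.
0.8 MHz ≤ fs/2 = 3.1 MHz, appears at 0.8 MHz.
Distinct values: {0.8 MHz, 1.2 MHz, 1.8 MHz, 2.8 MHz} → 4.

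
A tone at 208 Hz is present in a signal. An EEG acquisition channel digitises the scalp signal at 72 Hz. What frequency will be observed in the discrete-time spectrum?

208 Hz mod fs = 64 Hz.
64 Hz > fs/2 = 36 Hz, folds to fs − 64 Hz = 8 Hz.

8 Hz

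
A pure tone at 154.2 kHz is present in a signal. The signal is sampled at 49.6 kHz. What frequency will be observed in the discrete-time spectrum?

5.4 kHz

154.2 kHz mod fs = 5.4 kHz.
5.4 kHz ≤ fs/2 = 24.8 kHz, appears at 5.4 kHz.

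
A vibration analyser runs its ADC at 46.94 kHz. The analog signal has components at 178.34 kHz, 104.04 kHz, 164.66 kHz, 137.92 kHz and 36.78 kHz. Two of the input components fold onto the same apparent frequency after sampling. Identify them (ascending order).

36.78 kHz, 104.04 kHz

fs/2 = 23.47 kHz.
178.34 kHz mod fs = 37.52 kHz.
37.52 kHz > fs/2 = 23.47 kHz, folds to fs − 37.52 kHz = 9.42 kHz.
104.04 kHz mod fs = 10.16 kHz.
10.16 kHz ≤ fs/2 = 23.47 kHz, appears at 10.16 kHz.
164.66 kHz mod fs = 23.84 kHz.
23.84 kHz > fs/2 = 23.47 kHz, folds to fs − 23.84 kHz = 23.1 kHz.
137.92 kHz mod fs = 44.04 kHz.
44.04 kHz > fs/2 = 23.47 kHz, folds to fs − 44.04 kHz = 2.9 kHz.
36.78 kHz > fs/2 = 23.47 kHz, folds to fs − 36.78 kHz = 10.16 kHz.
36.78 kHz and 104.04 kHz both map to 10.16 kHz.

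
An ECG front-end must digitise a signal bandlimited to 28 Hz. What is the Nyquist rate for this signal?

Nyquist rate = 2 × 28 Hz = 56 Hz.

56 Hz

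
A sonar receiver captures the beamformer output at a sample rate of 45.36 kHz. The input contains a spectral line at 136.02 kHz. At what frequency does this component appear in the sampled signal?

0.06 kHz

136.02 kHz mod fs = 45.3 kHz.
45.3 kHz > fs/2 = 22.68 kHz, folds to fs − 45.3 kHz = 0.06 kHz.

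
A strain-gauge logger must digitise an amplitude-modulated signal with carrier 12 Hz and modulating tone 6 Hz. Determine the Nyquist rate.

36 Hz

AM sidebands sit at fc ± fm = 6 Hz and 18 Hz.
Highest-frequency component: 18 Hz.
Nyquist rate = 2 × 18 Hz = 36 Hz.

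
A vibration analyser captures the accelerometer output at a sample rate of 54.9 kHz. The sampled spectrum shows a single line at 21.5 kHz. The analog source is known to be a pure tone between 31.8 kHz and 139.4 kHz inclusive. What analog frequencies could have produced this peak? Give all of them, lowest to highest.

33.4 kHz, 76.4 kHz, 88.3 kHz, 131.3 kHz

Frequencies that alias to 21.5 kHz are k·fs ± 21.5 kHz for integer k ≥ 0.
k=0: 21.5 kHz.
k=1: 33.4 kHz, 76.4 kHz.
k=2: 88.3 kHz, 131.3 kHz.
k=3: 143.2 kHz, 186.2 kHz.
Within [31.8 kHz, 139.4 kHz]: 33.4 kHz, 76.4 kHz, 88.3 kHz, 131.3 kHz.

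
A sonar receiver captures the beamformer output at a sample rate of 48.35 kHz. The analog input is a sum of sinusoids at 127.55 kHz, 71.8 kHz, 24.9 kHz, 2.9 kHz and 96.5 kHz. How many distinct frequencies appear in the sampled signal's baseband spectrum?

fs/2 = 24.175 kHz.
127.55 kHz mod fs = 30.85 kHz.
30.85 kHz > fs/2 = 24.175 kHz, folds to fs − 30.85 kHz = 17.5 kHz.
71.8 kHz mod fs = 23.45 kHz.
23.45 kHz ≤ fs/2 = 24.175 kHz, appears at 23.45 kHz.
24.9 kHz > fs/2 = 24.175 kHz, folds to fs − 24.9 kHz = 23.45 kHz.
2.9 kHz ≤ fs/2 = 24.175 kHz, passes unchanged.
96.5 kHz mod fs = 48.15 kHz.
48.15 kHz > fs/2 = 24.175 kHz, folds to fs − 48.15 kHz = 0.2 kHz.
Distinct values: {0.2 kHz, 2.9 kHz, 17.5 kHz, 23.45 kHz} → 4.

4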